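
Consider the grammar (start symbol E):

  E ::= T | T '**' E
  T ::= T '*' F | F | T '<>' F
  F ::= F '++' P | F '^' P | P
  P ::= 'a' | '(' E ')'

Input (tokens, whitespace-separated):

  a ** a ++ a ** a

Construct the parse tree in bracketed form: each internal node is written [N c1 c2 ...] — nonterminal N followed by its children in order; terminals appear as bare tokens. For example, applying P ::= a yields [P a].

[E [T [F [P a]]] ** [E [T [F [F [P a]] ++ [P a]]] ** [E [T [F [P a]]]]]]

E
T ** E
F ** E
P ** E
a ** E
a ** T ** E
a ** F ** E
a ** F ++ P ** E
a ** P ++ P ** E
a ** a ++ P ** E
a ** a ++ a ** E
a ** a ++ a ** T
a ** a ++ a ** F
a ** a ++ a ** P
a ** a ++ a ** a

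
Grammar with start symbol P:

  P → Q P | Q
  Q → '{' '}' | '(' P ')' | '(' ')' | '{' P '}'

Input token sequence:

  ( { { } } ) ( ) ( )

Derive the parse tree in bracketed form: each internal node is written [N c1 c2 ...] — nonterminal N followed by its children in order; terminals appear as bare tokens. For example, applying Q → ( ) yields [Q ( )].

[P [Q ( [P [Q { [P [Q { }]] }]] )] [P [Q ( )] [P [Q ( )]]]]

P
Q P
( P ) P
( Q ) P
( { P } ) P
( { Q } ) P
( { { } } ) P
( { { } } ) Q P
( { { } } ) ( ) P
( { { } } ) ( ) Q
( { { } } ) ( ) ( )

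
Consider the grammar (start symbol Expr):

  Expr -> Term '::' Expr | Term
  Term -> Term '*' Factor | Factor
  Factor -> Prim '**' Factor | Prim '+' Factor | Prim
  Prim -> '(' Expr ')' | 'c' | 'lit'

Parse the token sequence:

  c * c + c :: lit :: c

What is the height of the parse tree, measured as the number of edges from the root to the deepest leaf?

6

[Expr [Term [Term [Factor [Prim c]]] * [Factor [Prim c] + [Factor [Prim c]]]] :: [Expr [Term [Factor [Prim lit]]] :: [Expr [Term [Factor [Prim c]]]]]]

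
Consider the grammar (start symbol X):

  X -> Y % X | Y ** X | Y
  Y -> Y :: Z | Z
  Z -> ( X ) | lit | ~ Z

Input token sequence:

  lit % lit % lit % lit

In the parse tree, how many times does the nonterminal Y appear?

4

[X [Y [Z lit]] % [X [Y [Z lit]] % [X [Y [Z lit]] % [X [Y [Z lit]]]]]]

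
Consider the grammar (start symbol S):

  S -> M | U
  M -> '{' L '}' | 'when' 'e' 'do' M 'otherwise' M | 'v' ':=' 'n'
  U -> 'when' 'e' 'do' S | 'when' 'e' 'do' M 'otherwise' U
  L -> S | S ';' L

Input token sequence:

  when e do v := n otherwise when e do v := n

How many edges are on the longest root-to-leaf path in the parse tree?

[S [U when e do [M v := n] otherwise [U when e do [S [M v := n]]]]]

5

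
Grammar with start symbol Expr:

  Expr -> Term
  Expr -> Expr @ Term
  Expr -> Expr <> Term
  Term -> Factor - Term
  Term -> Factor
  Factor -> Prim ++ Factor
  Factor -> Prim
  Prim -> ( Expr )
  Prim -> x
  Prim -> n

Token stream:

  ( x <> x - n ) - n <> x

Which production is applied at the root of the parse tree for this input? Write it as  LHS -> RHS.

Expr -> Expr <> Term

[Expr [Expr [Term [Factor [Prim ( [Expr [Expr [Term [Factor [Prim x]]]] <> [Term [Factor [Prim x]] - [Term [Factor [Prim n]]]]] )]] - [Term [Factor [Prim n]]]]] <> [Term [Factor [Prim x]]]]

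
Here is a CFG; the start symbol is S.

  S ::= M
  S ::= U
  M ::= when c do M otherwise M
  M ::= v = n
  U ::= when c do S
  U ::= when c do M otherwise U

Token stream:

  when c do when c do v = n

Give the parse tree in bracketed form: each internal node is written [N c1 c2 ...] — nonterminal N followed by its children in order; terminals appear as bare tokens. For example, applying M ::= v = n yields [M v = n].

[S [U when c do [S [U when c do [S [M v = n]]]]]]

S
U
when c do S
when c do U
when c do when c do S
when c do when c do M
when c do when c do v = n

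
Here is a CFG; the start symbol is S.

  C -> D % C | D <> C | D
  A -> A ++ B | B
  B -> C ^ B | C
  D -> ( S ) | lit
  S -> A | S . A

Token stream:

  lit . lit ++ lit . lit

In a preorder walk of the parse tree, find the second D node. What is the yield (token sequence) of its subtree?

[S [S [S [A [B [C [D lit]]]]] . [A [A [B [C [D lit]]]] ++ [B [C [D lit]]]]] . [A [B [C [D lit]]]]]

lit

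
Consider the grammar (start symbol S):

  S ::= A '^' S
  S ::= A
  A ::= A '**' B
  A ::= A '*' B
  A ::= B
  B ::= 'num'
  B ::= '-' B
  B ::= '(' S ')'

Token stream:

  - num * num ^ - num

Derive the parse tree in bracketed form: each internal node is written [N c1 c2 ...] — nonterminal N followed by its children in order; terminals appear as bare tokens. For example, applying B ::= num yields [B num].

S
A ^ S
A * B ^ S
B * B ^ S
- B * B ^ S
- num * B ^ S
- num * num ^ S
- num * num ^ A
- num * num ^ B
- num * num ^ - B
- num * num ^ - num

[S [A [A [B - [B num]]] * [B num]] ^ [S [A [B - [B num]]]]]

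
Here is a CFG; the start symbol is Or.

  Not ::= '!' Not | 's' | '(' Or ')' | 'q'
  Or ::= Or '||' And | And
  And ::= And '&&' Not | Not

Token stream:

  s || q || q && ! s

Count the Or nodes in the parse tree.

3

[Or [Or [Or [And [Not s]]] || [And [Not q]]] || [And [And [Not q]] && [Not ! [Not s]]]]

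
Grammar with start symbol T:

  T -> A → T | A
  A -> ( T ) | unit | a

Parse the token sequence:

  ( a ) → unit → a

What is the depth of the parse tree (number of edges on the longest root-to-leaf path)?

4

[T [A ( [T [A a]] )] → [T [A unit] → [T [A a]]]]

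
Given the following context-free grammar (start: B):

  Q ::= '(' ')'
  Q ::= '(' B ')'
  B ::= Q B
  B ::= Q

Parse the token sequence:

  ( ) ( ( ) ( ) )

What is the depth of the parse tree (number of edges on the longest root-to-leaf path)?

6

[B [Q ( )] [B [Q ( [B [Q ( )] [B [Q ( )]]] )]]]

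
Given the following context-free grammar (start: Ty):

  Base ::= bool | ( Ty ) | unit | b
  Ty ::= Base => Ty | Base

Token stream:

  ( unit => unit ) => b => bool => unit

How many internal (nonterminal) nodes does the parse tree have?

12

[Ty [Base ( [Ty [Base unit] => [Ty [Base unit]]] )] => [Ty [Base b] => [Ty [Base bool] => [Ty [Base unit]]]]]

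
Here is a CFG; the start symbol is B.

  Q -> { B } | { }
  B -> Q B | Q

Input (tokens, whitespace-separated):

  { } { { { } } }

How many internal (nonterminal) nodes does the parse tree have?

[B [Q { }] [B [Q { [B [Q { [B [Q { }]] }]] }]]]

8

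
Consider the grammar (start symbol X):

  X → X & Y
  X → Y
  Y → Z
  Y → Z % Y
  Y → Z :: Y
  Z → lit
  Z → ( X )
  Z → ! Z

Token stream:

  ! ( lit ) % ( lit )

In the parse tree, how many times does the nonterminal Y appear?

[X [Y [Z ! [Z ( [X [Y [Z lit]]] )]] % [Y [Z ( [X [Y [Z lit]]] )]]]]

4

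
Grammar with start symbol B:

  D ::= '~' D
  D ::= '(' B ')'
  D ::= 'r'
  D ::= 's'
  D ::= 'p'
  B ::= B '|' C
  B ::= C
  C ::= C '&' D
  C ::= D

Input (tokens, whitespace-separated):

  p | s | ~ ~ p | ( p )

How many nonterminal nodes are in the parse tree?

[B [B [B [B [C [D p]]] | [C [D s]]] | [C [D ~ [D ~ [D p]]]]] | [C [D ( [B [C [D p]]] )]]]

17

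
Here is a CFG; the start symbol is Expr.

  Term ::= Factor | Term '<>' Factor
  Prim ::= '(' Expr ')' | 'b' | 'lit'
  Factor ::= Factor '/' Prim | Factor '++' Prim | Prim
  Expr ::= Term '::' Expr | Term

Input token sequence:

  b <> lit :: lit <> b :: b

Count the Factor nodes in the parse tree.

5

[Expr [Term [Term [Factor [Prim b]]] <> [Factor [Prim lit]]] :: [Expr [Term [Term [Factor [Prim lit]]] <> [Factor [Prim b]]] :: [Expr [Term [Factor [Prim b]]]]]]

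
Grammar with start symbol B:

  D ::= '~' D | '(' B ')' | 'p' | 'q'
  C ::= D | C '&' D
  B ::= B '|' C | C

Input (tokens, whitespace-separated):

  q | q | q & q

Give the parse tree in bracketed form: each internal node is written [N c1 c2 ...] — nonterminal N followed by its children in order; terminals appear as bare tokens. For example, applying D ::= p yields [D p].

[B [B [B [C [D q]]] | [C [D q]]] | [C [C [D q]] & [D q]]]

B
B | C
B | C | C
C | C | C
D | C | C
q | C | C
q | D | C
q | q | C
q | q | C & D
q | q | D & D
q | q | q & D
q | q | q & q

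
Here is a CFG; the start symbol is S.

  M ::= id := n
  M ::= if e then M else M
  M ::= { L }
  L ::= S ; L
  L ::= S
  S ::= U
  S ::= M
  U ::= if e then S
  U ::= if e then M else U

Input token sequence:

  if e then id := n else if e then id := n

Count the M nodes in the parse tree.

[S [U if e then [M id := n] else [U if e then [S [M id := n]]]]]

2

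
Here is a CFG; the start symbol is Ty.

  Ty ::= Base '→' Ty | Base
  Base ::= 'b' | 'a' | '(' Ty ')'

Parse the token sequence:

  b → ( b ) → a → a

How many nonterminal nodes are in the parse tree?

[Ty [Base b] → [Ty [Base ( [Ty [Base b]] )] → [Ty [Base a] → [Ty [Base a]]]]]

10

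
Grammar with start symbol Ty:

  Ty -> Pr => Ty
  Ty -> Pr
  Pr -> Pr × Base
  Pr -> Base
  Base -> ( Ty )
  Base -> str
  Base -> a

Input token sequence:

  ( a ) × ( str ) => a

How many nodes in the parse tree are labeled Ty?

4

[Ty [Pr [Pr [Base ( [Ty [Pr [Base a]]] )]] × [Base ( [Ty [Pr [Base str]]] )]] => [Ty [Pr [Base a]]]]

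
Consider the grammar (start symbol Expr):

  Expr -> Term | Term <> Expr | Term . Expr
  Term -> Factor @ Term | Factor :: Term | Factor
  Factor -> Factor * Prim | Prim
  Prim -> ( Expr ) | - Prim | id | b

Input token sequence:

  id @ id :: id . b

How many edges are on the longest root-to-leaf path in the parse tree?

6

[Expr [Term [Factor [Prim id]] @ [Term [Factor [Prim id]] :: [Term [Factor [Prim id]]]]] . [Expr [Term [Factor [Prim b]]]]]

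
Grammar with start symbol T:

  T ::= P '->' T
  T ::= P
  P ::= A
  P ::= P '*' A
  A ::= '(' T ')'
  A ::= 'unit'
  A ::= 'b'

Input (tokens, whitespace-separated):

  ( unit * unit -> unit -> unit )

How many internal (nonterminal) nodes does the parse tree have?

14

[T [P [A ( [T [P [P [A unit]] * [A unit]] -> [T [P [A unit]] -> [T [P [A unit]]]]] )]]]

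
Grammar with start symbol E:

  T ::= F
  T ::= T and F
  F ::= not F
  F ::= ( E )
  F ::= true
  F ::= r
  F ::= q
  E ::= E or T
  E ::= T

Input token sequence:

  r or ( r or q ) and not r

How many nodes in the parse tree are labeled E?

4

[E [E [T [F r]]] or [T [T [F ( [E [E [T [F r]]] or [T [F q]]] )]] and [F not [F r]]]]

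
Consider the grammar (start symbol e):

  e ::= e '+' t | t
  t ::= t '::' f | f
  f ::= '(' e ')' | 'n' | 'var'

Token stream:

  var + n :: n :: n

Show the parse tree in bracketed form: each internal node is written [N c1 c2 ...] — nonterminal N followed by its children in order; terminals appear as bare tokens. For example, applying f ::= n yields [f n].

[e [e [t [f var]]] + [t [t [t [f n]] :: [f n]] :: [f n]]]

e
e + t
t + t
f + t
var + t
var + t :: f
var + t :: f :: f
var + f :: f :: f
var + n :: f :: f
var + n :: n :: f
var + n :: n :: n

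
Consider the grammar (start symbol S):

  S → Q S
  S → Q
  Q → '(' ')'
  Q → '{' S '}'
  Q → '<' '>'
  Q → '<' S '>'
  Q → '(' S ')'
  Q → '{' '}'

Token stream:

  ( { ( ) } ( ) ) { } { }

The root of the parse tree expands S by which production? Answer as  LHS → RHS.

S → Q S

[S [Q ( [S [Q { [S [Q ( )]] }] [S [Q ( )]]] )] [S [Q { }] [S [Q { }]]]]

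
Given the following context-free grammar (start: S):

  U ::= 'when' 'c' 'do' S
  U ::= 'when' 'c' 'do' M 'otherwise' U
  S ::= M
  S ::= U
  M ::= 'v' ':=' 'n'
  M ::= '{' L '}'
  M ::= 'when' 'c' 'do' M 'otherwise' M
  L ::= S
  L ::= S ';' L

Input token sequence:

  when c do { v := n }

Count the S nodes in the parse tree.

3

[S [U when c do [S [M { [L [S [M v := n]]] }]]]]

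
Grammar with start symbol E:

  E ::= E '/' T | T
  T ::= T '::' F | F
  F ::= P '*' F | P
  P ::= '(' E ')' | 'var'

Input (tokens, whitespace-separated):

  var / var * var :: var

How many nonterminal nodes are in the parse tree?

13

[E [E [T [F [P var]]]] / [T [T [F [P var] * [F [P var]]]] :: [F [P var]]]]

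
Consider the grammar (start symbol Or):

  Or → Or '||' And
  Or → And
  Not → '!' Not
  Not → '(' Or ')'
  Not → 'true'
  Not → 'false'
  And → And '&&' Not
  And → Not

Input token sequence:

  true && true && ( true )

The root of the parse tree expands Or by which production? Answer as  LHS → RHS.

[Or [And [And [And [Not true]] && [Not true]] && [Not ( [Or [And [Not true]]] )]]]

Or → And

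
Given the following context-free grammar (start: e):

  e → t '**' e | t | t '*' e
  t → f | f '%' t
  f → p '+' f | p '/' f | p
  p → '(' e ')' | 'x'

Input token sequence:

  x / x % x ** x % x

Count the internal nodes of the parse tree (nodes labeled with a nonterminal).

16

[e [t [f [p x] / [f [p x]]] % [t [f [p x]]]] ** [e [t [f [p x]] % [t [f [p x]]]]]]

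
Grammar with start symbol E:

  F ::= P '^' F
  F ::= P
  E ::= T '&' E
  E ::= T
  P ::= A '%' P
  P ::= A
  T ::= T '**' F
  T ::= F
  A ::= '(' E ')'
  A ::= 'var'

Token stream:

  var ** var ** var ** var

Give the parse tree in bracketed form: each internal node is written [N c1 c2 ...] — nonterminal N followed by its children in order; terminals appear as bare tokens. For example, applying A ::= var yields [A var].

[E [T [T [T [T [F [P [A var]]]] ** [F [P [A var]]]] ** [F [P [A var]]]] ** [F [P [A var]]]]]

E
T
T ** F
T ** F ** F
T ** F ** F ** F
F ** F ** F ** F
P ** F ** F ** F
A ** F ** F ** F
var ** F ** F ** F
var ** P ** F ** F
var ** A ** F ** F
var ** var ** F ** F
var ** var ** P ** F
var ** var ** A ** F
var ** var ** var ** F
var ** var ** var ** P
var ** var ** var ** A
var ** var ** var ** var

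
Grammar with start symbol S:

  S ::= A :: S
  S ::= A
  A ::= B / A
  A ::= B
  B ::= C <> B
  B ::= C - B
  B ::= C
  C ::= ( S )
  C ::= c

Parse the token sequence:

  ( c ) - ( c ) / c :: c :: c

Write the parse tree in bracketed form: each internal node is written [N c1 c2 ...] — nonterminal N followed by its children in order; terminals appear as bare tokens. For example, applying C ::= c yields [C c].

[S [A [B [C ( [S [A [B [C c]]]] )] - [B [C ( [S [A [B [C c]]]] )]]] / [A [B [C c]]]] :: [S [A [B [C c]]] :: [S [A [B [C c]]]]]]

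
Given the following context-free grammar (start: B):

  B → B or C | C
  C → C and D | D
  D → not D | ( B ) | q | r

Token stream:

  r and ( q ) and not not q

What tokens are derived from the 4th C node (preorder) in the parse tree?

[B [C [C [C [D r]] and [D ( [B [C [D q]]] )]] and [D not [D not [D q]]]]]

q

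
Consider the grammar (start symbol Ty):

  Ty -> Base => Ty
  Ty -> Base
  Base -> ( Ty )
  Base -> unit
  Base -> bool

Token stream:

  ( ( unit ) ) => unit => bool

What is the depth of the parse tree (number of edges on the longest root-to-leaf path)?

[Ty [Base ( [Ty [Base ( [Ty [Base unit]] )]] )] => [Ty [Base unit] => [Ty [Base bool]]]]

6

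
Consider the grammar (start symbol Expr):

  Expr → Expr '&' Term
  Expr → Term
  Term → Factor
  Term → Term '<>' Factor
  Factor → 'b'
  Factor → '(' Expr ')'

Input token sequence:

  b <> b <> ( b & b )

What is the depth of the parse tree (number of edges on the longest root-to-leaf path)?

[Expr [Term [Term [Term [Factor b]] <> [Factor b]] <> [Factor ( [Expr [Expr [Term [Factor b]]] & [Term [Factor b]]] )]]]

7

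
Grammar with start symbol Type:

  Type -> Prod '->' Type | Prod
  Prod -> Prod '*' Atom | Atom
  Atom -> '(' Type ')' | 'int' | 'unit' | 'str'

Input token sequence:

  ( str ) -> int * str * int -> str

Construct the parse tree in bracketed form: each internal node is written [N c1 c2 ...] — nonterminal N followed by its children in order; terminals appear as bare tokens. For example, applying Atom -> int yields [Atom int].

[Type [Prod [Atom ( [Type [Prod [Atom str]]] )]] -> [Type [Prod [Prod [Prod [Atom int]] * [Atom str]] * [Atom int]] -> [Type [Prod [Atom str]]]]]

Type
Prod -> Type
Atom -> Type
( Type ) -> Type
( Prod ) -> Type
( Atom ) -> Type
( str ) -> Type
( str ) -> Prod -> Type
( str ) -> Prod * Atom -> Type
( str ) -> Prod * Atom * Atom -> Type
( str ) -> Atom * Atom * Atom -> Type
( str ) -> int * Atom * Atom -> Type
( str ) -> int * str * Atom -> Type
( str ) -> int * str * int -> Type
( str ) -> int * str * int -> Prod
( str ) -> int * str * int -> Atom
( str ) -> int * str * int -> str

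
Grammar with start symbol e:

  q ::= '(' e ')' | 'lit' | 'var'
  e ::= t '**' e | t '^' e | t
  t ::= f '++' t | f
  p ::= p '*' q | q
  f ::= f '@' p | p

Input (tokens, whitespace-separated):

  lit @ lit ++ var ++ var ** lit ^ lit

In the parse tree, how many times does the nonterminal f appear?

[e [t [f [f [p [q lit]]] @ [p [q lit]]] ++ [t [f [p [q var]]] ++ [t [f [p [q var]]]]]] ** [e [t [f [p [q lit]]]] ^ [e [t [f [p [q lit]]]]]]]

6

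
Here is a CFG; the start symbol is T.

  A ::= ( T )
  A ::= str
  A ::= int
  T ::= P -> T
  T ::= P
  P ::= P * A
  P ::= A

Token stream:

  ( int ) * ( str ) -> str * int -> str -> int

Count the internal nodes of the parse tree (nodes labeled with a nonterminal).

[T [P [P [A ( [T [P [A int]]] )]] * [A ( [T [P [A str]]] )]] -> [T [P [P [A str]] * [A int]] -> [T [P [A str]] -> [T [P [A int]]]]]]

22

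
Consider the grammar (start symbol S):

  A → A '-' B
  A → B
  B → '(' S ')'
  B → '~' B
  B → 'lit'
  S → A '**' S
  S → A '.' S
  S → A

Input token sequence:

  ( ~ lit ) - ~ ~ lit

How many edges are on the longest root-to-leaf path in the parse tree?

8

[S [A [A [B ( [S [A [B ~ [B lit]]]] )]] - [B ~ [B ~ [B lit]]]]]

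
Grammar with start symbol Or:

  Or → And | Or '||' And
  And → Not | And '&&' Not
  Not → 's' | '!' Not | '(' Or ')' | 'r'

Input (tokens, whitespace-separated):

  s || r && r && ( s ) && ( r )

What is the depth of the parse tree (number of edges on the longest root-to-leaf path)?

[Or [Or [And [Not s]]] || [And [And [And [And [Not r]] && [Not r]] && [Not ( [Or [And [Not s]]] )]] && [Not ( [Or [And [Not r]]] )]]]

7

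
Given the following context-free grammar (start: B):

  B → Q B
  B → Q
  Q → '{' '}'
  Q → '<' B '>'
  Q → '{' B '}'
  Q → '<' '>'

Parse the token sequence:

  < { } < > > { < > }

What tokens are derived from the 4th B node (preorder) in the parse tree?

{ < > }

[B [Q < [B [Q { }] [B [Q < >]]] >] [B [Q { [B [Q < >]] }]]]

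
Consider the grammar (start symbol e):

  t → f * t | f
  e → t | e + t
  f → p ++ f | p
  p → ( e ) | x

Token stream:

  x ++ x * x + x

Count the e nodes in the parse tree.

[e [e [t [f [p x] ++ [f [p x]]] * [t [f [p x]]]]] + [t [f [p x]]]]

2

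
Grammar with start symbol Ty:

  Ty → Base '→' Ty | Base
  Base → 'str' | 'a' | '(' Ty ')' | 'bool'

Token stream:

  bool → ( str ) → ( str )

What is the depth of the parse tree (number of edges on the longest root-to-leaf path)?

[Ty [Base bool] → [Ty [Base ( [Ty [Base str]] )] → [Ty [Base ( [Ty [Base str]] )]]]]

6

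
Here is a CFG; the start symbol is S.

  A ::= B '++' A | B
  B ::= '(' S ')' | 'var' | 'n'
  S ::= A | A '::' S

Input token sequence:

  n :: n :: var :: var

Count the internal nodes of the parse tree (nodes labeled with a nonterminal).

[S [A [B n]] :: [S [A [B n]] :: [S [A [B var]] :: [S [A [B var]]]]]]

12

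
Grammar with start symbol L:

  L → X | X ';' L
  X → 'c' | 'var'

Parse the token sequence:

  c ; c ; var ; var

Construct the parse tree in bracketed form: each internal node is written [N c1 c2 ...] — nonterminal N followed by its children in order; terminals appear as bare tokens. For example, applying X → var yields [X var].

[L [X c] ; [L [X c] ; [L [X var] ; [L [X var]]]]]

L
X ; L
c ; L
c ; X ; L
c ; c ; L
c ; c ; X ; L
c ; c ; var ; L
c ; c ; var ; X
c ; c ; var ; var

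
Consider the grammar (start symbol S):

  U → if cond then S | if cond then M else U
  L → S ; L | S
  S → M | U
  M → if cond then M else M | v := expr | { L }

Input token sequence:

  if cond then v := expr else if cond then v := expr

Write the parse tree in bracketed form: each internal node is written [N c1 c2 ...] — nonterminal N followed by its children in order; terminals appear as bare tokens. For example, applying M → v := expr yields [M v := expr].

S
U
if cond then M else U
if cond then v := expr else U
if cond then v := expr else if cond then S
if cond then v := expr else if cond then M
if cond then v := expr else if cond then v := expr

[S [U if cond then [M v := expr] else [U if cond then [S [M v := expr]]]]]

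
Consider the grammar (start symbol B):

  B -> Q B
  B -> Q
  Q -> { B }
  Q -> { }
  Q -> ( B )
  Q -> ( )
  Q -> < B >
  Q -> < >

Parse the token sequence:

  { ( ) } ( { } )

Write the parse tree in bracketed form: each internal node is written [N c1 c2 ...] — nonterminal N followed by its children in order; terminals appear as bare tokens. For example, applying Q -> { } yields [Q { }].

[B [Q { [B [Q ( )]] }] [B [Q ( [B [Q { }]] )]]]

B
Q B
{ B } B
{ Q } B
{ ( ) } B
{ ( ) } Q
{ ( ) } ( B )
{ ( ) } ( Q )
{ ( ) } ( { } )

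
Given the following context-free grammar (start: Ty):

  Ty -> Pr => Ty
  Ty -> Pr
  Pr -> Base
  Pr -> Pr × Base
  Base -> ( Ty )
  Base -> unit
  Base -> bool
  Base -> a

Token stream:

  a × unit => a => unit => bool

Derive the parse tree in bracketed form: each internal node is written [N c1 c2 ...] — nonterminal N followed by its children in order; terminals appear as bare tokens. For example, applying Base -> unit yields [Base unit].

Ty
Pr => Ty
Pr × Base => Ty
Base × Base => Ty
a × Base => Ty
a × unit => Ty
a × unit => Pr => Ty
a × unit => Base => Ty
a × unit => a => Ty
a × unit => a => Pr => Ty
a × unit => a => Base => Ty
a × unit => a => unit => Ty
a × unit => a => unit => Pr
a × unit => a => unit => Base
a × unit => a => unit => bool

[Ty [Pr [Pr [Base a]] × [Base unit]] => [Ty [Pr [Base a]] => [Ty [Pr [Base unit]] => [Ty [Pr [Base bool]]]]]]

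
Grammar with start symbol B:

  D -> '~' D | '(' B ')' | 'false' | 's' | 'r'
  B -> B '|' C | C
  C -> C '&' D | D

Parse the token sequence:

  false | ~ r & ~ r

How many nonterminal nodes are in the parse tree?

10

[B [B [C [D false]]] | [C [C [D ~ [D r]]] & [D ~ [D r]]]]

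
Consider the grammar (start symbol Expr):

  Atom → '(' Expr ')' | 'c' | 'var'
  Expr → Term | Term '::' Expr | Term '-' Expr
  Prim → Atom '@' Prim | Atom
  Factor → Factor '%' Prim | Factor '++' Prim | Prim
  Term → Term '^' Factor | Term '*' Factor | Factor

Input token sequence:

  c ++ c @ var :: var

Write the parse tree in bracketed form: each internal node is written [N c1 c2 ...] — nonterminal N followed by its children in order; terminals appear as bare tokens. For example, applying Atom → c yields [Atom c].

Expr
Term :: Expr
Factor :: Expr
Factor ++ Prim :: Expr
Prim ++ Prim :: Expr
Atom ++ Prim :: Expr
c ++ Prim :: Expr
c ++ Atom @ Prim :: Expr
c ++ c @ Prim :: Expr
c ++ c @ Atom :: Expr
c ++ c @ var :: Expr
c ++ c @ var :: Term
c ++ c @ var :: Factor
c ++ c @ var :: Prim
c ++ c @ var :: Atom
c ++ c @ var :: var

[Expr [Term [Factor [Factor [Prim [Atom c]]] ++ [Prim [Atom c] @ [Prim [Atom var]]]]] :: [Expr [Term [Factor [Prim [Atom var]]]]]]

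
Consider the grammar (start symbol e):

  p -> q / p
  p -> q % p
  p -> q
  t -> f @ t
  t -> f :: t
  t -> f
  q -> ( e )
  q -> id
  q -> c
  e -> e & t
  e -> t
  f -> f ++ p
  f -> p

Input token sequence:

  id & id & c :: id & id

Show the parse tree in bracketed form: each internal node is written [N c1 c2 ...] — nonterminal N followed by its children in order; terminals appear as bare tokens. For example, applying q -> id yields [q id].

[e [e [e [e [t [f [p [q id]]]]] & [t [f [p [q id]]]]] & [t [f [p [q c]]] :: [t [f [p [q id]]]]]] & [t [f [p [q id]]]]]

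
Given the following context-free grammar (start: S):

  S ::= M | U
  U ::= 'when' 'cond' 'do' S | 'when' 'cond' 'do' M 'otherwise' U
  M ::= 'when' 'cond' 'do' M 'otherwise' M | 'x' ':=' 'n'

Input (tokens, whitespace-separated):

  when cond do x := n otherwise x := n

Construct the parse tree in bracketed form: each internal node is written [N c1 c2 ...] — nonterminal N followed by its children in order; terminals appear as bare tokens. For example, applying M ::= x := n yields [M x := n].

[S [M when cond do [M x := n] otherwise [M x := n]]]

S
M
when cond do M otherwise M
when cond do x := n otherwise M
when cond do x := n otherwise x := n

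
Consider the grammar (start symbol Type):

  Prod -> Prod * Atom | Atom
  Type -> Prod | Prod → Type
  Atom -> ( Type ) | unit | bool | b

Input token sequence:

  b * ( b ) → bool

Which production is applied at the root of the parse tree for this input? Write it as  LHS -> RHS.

[Type [Prod [Prod [Atom b]] * [Atom ( [Type [Prod [Atom b]]] )]] → [Type [Prod [Atom bool]]]]

Type -> Prod → Type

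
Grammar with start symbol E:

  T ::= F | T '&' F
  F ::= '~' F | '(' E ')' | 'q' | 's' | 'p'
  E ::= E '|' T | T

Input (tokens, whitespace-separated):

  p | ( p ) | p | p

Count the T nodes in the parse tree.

[E [E [E [E [T [F p]]] | [T [F ( [E [T [F p]]] )]]] | [T [F p]]] | [T [F p]]]

5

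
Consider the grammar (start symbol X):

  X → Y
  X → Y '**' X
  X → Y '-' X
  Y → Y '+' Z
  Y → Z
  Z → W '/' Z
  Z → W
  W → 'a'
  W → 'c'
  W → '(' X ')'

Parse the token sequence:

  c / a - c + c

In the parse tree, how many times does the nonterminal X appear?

2

[X [Y [Z [W c] / [Z [W a]]]] - [X [Y [Y [Z [W c]]] + [Z [W c]]]]]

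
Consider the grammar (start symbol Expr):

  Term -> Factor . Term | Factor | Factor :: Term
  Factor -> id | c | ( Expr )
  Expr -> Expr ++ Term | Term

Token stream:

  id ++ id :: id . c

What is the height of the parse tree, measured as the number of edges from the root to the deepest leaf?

[Expr [Expr [Term [Factor id]]] ++ [Term [Factor id] :: [Term [Factor id] . [Term [Factor c]]]]]

5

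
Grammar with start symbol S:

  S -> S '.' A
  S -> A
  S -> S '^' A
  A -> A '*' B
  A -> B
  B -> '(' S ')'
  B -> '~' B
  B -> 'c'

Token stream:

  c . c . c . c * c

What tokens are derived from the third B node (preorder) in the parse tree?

[S [S [S [S [A [B c]]] . [A [B c]]] . [A [B c]]] . [A [A [B c]] * [B c]]]

c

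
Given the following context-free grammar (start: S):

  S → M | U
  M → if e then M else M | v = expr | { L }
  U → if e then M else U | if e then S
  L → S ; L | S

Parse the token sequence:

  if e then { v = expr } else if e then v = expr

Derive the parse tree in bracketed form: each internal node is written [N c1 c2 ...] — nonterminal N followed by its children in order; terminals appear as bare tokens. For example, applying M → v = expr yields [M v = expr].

S
U
if e then M else U
if e then { L } else U
if e then { S } else U
if e then { M } else U
if e then { v = expr } else U
if e then { v = expr } else if e then S
if e then { v = expr } else if e then M
if e then { v = expr } else if e then v = expr

[S [U if e then [M { [L [S [M v = expr]]] }] else [U if e then [S [M v = expr]]]]]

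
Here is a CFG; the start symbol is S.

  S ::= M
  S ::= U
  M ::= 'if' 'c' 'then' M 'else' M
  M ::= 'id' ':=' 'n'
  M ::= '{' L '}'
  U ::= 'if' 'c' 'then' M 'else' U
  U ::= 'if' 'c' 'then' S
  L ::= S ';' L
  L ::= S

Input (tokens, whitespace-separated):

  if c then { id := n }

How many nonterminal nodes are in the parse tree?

[S [U if c then [S [M { [L [S [M id := n]]] }]]]]

7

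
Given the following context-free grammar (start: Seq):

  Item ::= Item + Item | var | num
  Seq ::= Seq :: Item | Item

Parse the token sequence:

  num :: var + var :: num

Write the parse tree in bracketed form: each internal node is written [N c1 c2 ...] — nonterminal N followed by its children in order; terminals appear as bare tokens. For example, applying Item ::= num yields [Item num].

Seq
Seq :: Item
Seq :: Item :: Item
Item :: Item :: Item
num :: Item :: Item
num :: Item + Item :: Item
num :: var + Item :: Item
num :: var + var :: Item
num :: var + var :: num

[Seq [Seq [Seq [Item num]] :: [Item [Item var] + [Item var]]] :: [Item num]]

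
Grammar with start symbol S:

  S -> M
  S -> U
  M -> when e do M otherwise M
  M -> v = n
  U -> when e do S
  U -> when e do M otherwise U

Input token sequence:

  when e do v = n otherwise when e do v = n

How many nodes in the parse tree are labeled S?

[S [U when e do [M v = n] otherwise [U when e do [S [M v = n]]]]]

2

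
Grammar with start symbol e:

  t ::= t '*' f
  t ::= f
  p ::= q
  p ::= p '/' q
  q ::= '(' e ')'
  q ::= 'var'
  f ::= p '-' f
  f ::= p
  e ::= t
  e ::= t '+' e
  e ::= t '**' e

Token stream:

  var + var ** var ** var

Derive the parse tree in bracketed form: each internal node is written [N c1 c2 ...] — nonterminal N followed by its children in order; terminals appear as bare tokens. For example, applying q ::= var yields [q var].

[e [t [f [p [q var]]]] + [e [t [f [p [q var]]]] ** [e [t [f [p [q var]]]] ** [e [t [f [p [q var]]]]]]]]

e
t + e
f + e
p + e
q + e
var + e
var + t ** e
var + f ** e
var + p ** e
var + q ** e
var + var ** e
var + var ** t ** e
var + var ** f ** e
var + var ** p ** e
var + var ** q ** e
var + var ** var ** e
var + var ** var ** t
var + var ** var ** f
var + var ** var ** p
var + var ** var ** q
var + var ** var ** var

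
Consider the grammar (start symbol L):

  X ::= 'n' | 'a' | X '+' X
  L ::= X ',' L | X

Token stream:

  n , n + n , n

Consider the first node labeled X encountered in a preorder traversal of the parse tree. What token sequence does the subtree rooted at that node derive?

[L [X n] , [L [X [X n] + [X n]] , [L [X n]]]]

n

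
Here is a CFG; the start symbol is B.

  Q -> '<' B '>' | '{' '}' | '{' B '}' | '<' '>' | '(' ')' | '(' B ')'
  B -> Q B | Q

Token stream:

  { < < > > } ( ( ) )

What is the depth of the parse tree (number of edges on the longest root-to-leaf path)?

6

[B [Q { [B [Q < [B [Q < >]] >]] }] [B [Q ( [B [Q ( )]] )]]]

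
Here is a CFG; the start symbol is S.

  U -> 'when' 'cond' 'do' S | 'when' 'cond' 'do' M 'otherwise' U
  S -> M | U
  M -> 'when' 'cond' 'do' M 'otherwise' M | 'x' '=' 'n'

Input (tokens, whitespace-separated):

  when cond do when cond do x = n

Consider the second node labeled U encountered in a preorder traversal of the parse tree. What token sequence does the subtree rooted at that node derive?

[S [U when cond do [S [U when cond do [S [M x = n]]]]]]

when cond do x = n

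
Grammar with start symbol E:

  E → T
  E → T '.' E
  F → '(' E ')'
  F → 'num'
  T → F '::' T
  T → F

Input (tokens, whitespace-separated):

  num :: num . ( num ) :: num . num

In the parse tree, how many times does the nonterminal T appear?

[E [T [F num] :: [T [F num]]] . [E [T [F ( [E [T [F num]]] )] :: [T [F num]]] . [E [T [F num]]]]]

6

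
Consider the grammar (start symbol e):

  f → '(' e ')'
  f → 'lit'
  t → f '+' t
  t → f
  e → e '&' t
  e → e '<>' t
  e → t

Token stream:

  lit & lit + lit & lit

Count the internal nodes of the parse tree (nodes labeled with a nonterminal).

11

[e [e [e [t [f lit]]] & [t [f lit] + [t [f lit]]]] & [t [f lit]]]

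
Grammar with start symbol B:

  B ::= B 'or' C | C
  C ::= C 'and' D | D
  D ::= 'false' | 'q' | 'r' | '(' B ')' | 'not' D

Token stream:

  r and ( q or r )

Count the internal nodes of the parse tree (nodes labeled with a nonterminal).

[B [C [C [D r]] and [D ( [B [B [C [D q]]] or [C [D r]]] )]]]

11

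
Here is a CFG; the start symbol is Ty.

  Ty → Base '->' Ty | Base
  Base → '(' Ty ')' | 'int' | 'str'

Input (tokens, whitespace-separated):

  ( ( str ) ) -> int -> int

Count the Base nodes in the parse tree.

[Ty [Base ( [Ty [Base ( [Ty [Base str]] )]] )] -> [Ty [Base int] -> [Ty [Base int]]]]

5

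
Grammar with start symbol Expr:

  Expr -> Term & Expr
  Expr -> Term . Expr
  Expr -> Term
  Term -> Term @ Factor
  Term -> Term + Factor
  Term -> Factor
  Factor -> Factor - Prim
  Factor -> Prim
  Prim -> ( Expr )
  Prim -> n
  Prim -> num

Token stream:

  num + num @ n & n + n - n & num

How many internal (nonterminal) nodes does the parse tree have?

[Expr [Term [Term [Term [Factor [Prim num]]] + [Factor [Prim num]]] @ [Factor [Prim n]]] & [Expr [Term [Term [Factor [Prim n]]] + [Factor [Factor [Prim n]] - [Prim n]]] & [Expr [Term [Factor [Prim num]]]]]]

23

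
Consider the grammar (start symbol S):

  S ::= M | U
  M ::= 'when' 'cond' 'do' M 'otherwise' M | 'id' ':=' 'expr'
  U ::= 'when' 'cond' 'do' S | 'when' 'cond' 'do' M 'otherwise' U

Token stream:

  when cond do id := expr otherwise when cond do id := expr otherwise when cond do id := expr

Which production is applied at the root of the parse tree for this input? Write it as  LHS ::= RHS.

[S [U when cond do [M id := expr] otherwise [U when cond do [M id := expr] otherwise [U when cond do [S [M id := expr]]]]]]

S ::= U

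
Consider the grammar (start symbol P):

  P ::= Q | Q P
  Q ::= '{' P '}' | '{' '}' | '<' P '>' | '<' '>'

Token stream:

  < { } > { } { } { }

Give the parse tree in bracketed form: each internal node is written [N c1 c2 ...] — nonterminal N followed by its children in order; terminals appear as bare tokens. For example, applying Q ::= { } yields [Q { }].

[P [Q < [P [Q { }]] >] [P [Q { }] [P [Q { }] [P [Q { }]]]]]

P
Q P
< P > P
< Q > P
< { } > P
< { } > Q P
< { } > { } P
< { } > { } Q P
< { } > { } { } P
< { } > { } { } Q
< { } > { } { } { }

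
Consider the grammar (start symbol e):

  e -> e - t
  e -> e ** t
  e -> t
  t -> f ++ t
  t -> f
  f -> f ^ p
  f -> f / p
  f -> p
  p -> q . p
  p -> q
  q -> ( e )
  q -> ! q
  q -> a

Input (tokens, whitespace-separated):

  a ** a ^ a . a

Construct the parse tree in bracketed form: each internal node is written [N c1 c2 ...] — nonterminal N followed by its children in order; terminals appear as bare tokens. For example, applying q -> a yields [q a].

[e [e [t [f [p [q a]]]]] ** [t [f [f [p [q a]]] ^ [p [q a] . [p [q a]]]]]]

e
e ** t
t ** t
f ** t
p ** t
q ** t
a ** t
a ** f
a ** f ^ p
a ** p ^ p
a ** q ^ p
a ** a ^ p
a ** a ^ q . p
a ** a ^ a . p
a ** a ^ a . q
a ** a ^ a . a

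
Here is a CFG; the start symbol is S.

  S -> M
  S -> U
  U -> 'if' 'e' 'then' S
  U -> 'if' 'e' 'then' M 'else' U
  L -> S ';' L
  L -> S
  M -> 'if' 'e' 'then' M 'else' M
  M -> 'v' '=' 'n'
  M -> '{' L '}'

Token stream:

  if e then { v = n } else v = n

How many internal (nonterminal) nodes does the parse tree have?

7

[S [M if e then [M { [L [S [M v = n]]] }] else [M v = n]]]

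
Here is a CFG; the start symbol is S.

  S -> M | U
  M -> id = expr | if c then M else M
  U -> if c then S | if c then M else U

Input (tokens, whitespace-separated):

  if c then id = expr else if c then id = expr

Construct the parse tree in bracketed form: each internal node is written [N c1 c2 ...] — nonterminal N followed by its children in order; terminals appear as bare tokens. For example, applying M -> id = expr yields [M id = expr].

S
U
if c then M else U
if c then id = expr else U
if c then id = expr else if c then S
if c then id = expr else if c then M
if c then id = expr else if c then id = expr

[S [U if c then [M id = expr] else [U if c then [S [M id = expr]]]]]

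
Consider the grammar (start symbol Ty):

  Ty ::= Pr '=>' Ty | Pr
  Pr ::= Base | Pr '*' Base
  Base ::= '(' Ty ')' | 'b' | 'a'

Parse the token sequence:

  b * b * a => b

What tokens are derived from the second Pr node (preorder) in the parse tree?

b * b

[Ty [Pr [Pr [Pr [Base b]] * [Base b]] * [Base a]] => [Ty [Pr [Base b]]]]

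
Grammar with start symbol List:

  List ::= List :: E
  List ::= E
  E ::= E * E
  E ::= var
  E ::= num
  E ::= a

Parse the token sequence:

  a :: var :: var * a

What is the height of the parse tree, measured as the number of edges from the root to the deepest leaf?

[List [List [List [E a]] :: [E var]] :: [E [E var] * [E a]]]

4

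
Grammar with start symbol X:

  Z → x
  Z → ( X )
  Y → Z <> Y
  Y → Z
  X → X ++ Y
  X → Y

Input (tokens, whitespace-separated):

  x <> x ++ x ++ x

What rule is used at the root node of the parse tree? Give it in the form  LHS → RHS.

X → X ++ Y

[X [X [X [Y [Z x] <> [Y [Z x]]]] ++ [Y [Z x]]] ++ [Y [Z x]]]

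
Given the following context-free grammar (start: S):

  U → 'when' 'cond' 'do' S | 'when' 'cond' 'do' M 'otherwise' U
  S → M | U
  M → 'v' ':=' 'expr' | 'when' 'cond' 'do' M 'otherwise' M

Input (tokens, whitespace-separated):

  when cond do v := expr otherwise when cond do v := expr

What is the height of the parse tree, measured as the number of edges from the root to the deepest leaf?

[S [U when cond do [M v := expr] otherwise [U when cond do [S [M v := expr]]]]]

5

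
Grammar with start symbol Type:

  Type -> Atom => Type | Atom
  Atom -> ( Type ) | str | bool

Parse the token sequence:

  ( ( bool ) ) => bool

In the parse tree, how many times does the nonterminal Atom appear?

[Type [Atom ( [Type [Atom ( [Type [Atom bool]] )]] )] => [Type [Atom bool]]]

4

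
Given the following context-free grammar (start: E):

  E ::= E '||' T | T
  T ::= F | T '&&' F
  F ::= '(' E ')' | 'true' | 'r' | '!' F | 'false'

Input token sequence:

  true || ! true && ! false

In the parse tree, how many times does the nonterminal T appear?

3

[E [E [T [F true]]] || [T [T [F ! [F true]]] && [F ! [F false]]]]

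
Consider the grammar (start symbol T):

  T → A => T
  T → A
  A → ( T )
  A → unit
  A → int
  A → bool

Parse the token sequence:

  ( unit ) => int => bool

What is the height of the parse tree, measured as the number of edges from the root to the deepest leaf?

[T [A ( [T [A unit]] )] => [T [A int] => [T [A bool]]]]

4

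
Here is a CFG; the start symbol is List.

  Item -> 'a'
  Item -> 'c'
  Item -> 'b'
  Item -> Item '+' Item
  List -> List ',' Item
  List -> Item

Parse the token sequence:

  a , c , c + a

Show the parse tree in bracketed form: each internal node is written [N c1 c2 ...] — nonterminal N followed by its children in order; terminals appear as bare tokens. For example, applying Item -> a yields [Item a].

[List [List [List [Item a]] , [Item c]] , [Item [Item c] + [Item a]]]

List
List , Item
List , Item , Item
Item , Item , Item
a , Item , Item
a , c , Item
a , c , Item + Item
a , c , c + Item
a , c , c + a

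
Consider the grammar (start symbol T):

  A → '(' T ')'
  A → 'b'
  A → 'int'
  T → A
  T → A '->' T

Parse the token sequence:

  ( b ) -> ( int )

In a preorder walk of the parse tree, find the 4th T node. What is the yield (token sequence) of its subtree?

[T [A ( [T [A b]] )] -> [T [A ( [T [A int]] )]]]

int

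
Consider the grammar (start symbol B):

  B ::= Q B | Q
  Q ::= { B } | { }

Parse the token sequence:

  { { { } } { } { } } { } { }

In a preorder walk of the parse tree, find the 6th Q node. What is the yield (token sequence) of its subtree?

[B [Q { [B [Q { [B [Q { }]] }] [B [Q { }] [B [Q { }]]]] }] [B [Q { }] [B [Q { }]]]]

{ }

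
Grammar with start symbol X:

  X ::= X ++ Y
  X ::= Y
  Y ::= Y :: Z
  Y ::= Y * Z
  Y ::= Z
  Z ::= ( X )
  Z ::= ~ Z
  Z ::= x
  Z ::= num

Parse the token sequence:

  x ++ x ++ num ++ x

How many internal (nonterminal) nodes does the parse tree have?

[X [X [X [X [Y [Z x]]] ++ [Y [Z x]]] ++ [Y [Z num]]] ++ [Y [Z x]]]

12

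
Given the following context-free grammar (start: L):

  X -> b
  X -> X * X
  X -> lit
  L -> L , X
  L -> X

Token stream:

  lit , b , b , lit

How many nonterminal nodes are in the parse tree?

8

[L [L [L [L [X lit]] , [X b]] , [X b]] , [X lit]]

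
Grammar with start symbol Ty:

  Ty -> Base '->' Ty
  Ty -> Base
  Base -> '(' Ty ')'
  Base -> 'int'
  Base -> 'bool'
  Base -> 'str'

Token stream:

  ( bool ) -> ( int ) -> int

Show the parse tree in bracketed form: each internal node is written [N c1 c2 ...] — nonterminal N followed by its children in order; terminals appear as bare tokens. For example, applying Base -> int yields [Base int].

Ty
Base -> Ty
( Ty ) -> Ty
( Base ) -> Ty
( bool ) -> Ty
( bool ) -> Base -> Ty
( bool ) -> ( Ty ) -> Ty
( bool ) -> ( Base ) -> Ty
( bool ) -> ( int ) -> Ty
( bool ) -> ( int ) -> Base
( bool ) -> ( int ) -> int

[Ty [Base ( [Ty [Base bool]] )] -> [Ty [Base ( [Ty [Base int]] )] -> [Ty [Base int]]]]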